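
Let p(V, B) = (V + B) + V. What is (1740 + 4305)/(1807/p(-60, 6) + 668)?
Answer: 137826/14869 ≈ 9.2693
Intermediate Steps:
p(V, B) = B + 2*V (p(V, B) = (B + V) + V = B + 2*V)
(1740 + 4305)/(1807/p(-60, 6) + 668) = (1740 + 4305)/(1807/(6 + 2*(-60)) + 668) = 6045/(1807/(6 - 120) + 668) = 6045/(1807/(-114) + 668) = 6045/(1807*(-1/114) + 668) = 6045/(-1807/114 + 668) = 6045/(74345/114) = 6045*(114/74345) = 137826/14869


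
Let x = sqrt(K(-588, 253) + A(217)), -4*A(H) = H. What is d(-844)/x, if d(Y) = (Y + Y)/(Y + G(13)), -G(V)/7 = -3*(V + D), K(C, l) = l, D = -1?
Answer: 211*sqrt(795)/29415 ≈ 0.20225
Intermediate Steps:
A(H) = -H/4
G(V) = -21 + 21*V (G(V) = -(-21)*(V - 1) = -(-21)*(-1 + V) = -7*(3 - 3*V) = -21 + 21*V)
d(Y) = 2*Y/(252 + Y) (d(Y) = (Y + Y)/(Y + (-21 + 21*13)) = (2*Y)/(Y + (-21 + 273)) = (2*Y)/(Y + 252) = (2*Y)/(252 + Y) = 2*Y/(252 + Y))
x = sqrt(795)/2 (x = sqrt(253 - 1/4*217) = sqrt(253 - 217/4) = sqrt(795/4) = sqrt(795)/2 ≈ 14.098)
d(-844)/x = (2*(-844)/(252 - 844))/((sqrt(795)/2)) = (2*(-844)/(-592))*(2*sqrt(795)/795) = (2*(-844)*(-1/592))*(2*sqrt(795)/795) = 211*(2*sqrt(795)/795)/74 = 211*sqrt(795)/29415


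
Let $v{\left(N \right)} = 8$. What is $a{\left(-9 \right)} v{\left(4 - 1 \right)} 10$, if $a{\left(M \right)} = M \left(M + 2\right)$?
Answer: $5040$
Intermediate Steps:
$a{\left(M \right)} = M \left(2 + M\right)$
$a{\left(-9 \right)} v{\left(4 - 1 \right)} 10 = - 9 \left(2 - 9\right) 8 \cdot 10 = \left(-9\right) \left(-7\right) 8 \cdot 10 = 63 \cdot 8 \cdot 10 = 504 \cdot 10 = 5040$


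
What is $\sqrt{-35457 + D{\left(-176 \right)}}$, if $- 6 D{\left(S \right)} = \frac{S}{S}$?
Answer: $\frac{i \sqrt{1276458}}{6} \approx 188.3 i$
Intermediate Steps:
$D{\left(S \right)} = - \frac{1}{6}$ ($D{\left(S \right)} = - \frac{S \frac{1}{S}}{6} = \left(- \frac{1}{6}\right) 1 = - \frac{1}{6}$)
$\sqrt{-35457 + D{\left(-176 \right)}} = \sqrt{-35457 - \frac{1}{6}} = \sqrt{- \frac{212743}{6}} = \frac{i \sqrt{1276458}}{6}$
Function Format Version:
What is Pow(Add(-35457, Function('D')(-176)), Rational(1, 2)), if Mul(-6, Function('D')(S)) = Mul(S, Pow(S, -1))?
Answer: Mul(Rational(1, 6), I, Pow(1276458, Rational(1, 2))) ≈ Mul(188.30, I)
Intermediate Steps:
Function('D')(S) = Rational(-1, 6) (Function('D')(S) = Mul(Rational(-1, 6), Mul(S, Pow(S, -1))) = Mul(Rational(-1, 6), 1) = Rational(-1, 6))
Pow(Add(-35457, Function('D')(-176)), Rational(1, 2)) = Pow(Add(-35457, Rational(-1, 6)), Rational(1, 2)) = Pow(Rational(-212743, 6), Rational(1, 2)) = Mul(Rational(1, 6), I, Pow(1276458, Rational(1, 2)))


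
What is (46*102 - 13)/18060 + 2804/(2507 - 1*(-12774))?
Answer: 17448577/39424980 ≈ 0.44258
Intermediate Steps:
(46*102 - 13)/18060 + 2804/(2507 - 1*(-12774)) = (4692 - 13)*(1/18060) + 2804/(2507 + 12774) = 4679*(1/18060) + 2804/15281 = 4679/18060 + 2804*(1/15281) = 4679/18060 + 2804/15281 = 17448577/39424980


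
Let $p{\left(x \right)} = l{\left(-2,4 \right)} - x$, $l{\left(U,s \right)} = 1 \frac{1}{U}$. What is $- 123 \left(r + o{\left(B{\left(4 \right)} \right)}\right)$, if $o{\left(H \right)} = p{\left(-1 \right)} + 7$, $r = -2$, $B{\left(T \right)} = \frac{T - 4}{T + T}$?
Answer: $- \frac{1353}{2} \approx -676.5$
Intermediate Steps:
$l{\left(U,s \right)} = \frac{1}{U}$
$B{\left(T \right)} = \frac{-4 + T}{2 T}$
$p{\left(x \right)} = - \frac{1}{2} - x$ ($p{\left(x \right)} = \frac{1}{-2} - x = - \frac{1}{2} - x$)
$o{\left(H \right)} = \frac{15}{2}$ ($o{\left(H \right)} = \left(- \frac{1}{2} - -1\right) + 7 = \left(- \frac{1}{2} + 1\right) + 7 = \frac{1}{2} + 7 = \frac{15}{2}$)
$- 123 \left(r + o{\left(B{\left(4 \right)} \right)}\right) = - 123 \left(-2 + \frac{15}{2}\right) = \left(-123\right) \frac{11}{2} = - \frac{1353}{2}$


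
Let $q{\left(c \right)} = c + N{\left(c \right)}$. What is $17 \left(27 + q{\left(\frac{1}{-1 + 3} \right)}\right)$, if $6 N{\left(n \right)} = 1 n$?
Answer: $\frac{5627}{12} \approx 468.92$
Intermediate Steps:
$N{\left(n \right)} = \frac{n}{6}$ ($N{\left(n \right)} = \frac{1 n}{6} = \frac{n}{6}$)
$q{\left(c \right)} = \frac{7 c}{6}$ ($q{\left(c \right)} = c + \frac{c}{6} = \frac{7 c}{6}$)
$17 \left(27 + q{\left(\frac{1}{-1 + 3} \right)}\right) = 17 \left(27 + \frac{7}{6 \left(-1 + 3\right)}\right) = 17 \left(27 + \frac{7}{6 \cdot 2}\right) = 17 \left(27 + \frac{7}{6} \cdot \frac{1}{2}\right) = 17 \left(27 + \frac{7}{12}\right) = 17 \cdot \frac{331}{12} = \frac{5627}{12}$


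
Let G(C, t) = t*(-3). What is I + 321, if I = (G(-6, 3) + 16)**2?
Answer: 370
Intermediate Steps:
G(C, t) = -3*t
I = 49 (I = (-3*3 + 16)**2 = (-9 + 16)**2 = 7**2 = 49)
I + 321 = 49 + 321 = 370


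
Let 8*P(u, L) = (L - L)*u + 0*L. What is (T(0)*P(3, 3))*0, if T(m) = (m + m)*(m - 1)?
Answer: 0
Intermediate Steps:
T(m) = 2*m*(-1 + m) (T(m) = (2*m)*(-1 + m) = 2*m*(-1 + m))
P(u, L) = 0 (P(u, L) = ((L - L)*u + 0*L)/8 = (0*u + 0)/8 = (0 + 0)/8 = (⅛)*0 = 0)
(T(0)*P(3, 3))*0 = ((2*0*(-1 + 0))*0)*0 = ((2*0*(-1))*0)*0 = (0*0)*0 = 0*0 = 0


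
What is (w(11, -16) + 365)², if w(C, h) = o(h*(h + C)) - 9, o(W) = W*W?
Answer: 45643536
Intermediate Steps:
o(W) = W²
w(C, h) = -9 + h²*(C + h)² (w(C, h) = (h*(h + C))² - 9 = (h*(C + h))² - 9 = h²*(C + h)² - 9 = -9 + h²*(C + h)²)
(w(11, -16) + 365)² = ((-9 + (-16)²*(11 - 16)²) + 365)² = ((-9 + 256*(-5)²) + 365)² = ((-9 + 256*25) + 365)² = ((-9 + 6400) + 365)² = (6391 + 365)² = 6756² = 45643536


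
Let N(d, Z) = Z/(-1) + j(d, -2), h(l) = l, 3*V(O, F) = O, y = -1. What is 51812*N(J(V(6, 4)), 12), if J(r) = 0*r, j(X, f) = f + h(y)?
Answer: -777180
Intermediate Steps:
V(O, F) = O/3
j(X, f) = -1 + f (j(X, f) = f - 1 = -1 + f)
J(r) = 0
N(d, Z) = -3 - Z (N(d, Z) = Z/(-1) + (-1 - 2) = -Z - 3 = -3 - Z)
51812*N(J(V(6, 4)), 12) = 51812*(-3 - 1*12) = 51812*(-3 - 12) = 51812*(-15) = -777180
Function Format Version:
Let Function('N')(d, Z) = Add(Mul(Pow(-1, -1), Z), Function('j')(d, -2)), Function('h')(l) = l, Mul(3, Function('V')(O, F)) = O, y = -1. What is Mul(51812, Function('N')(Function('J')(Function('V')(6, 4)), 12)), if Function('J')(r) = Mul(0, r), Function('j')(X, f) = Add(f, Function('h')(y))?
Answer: -777180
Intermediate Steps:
Function('V')(O, F) = Mul(Rational(1, 3), O)
Function('j')(X, f) = Add(-1, f) (Function('j')(X, f) = Add(f, -1) = Add(-1, f))
Function('J')(r) = 0
Function('N')(d, Z) = Add(-3, Mul(-1, Z)) (Function('N')(d, Z) = Add(Mul(Pow(-1, -1), Z), Add(-1, -2)) = Add(Mul(-1, Z), -3) = Add(-3, Mul(-1, Z)))
Mul(51812, Function('N')(Function('J')(Function('V')(6, 4)), 12)) = Mul(51812, Add(-3, Mul(-1, 12))) = Mul(51812, Add(-3, -12)) = Mul(51812, -15) = -777180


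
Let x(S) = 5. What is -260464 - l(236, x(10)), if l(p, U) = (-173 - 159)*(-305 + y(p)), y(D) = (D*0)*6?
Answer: -361724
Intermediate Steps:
y(D) = 0 (y(D) = 0*6 = 0)
l(p, U) = 101260 (l(p, U) = (-173 - 159)*(-305 + 0) = -332*(-305) = 101260)
-260464 - l(236, x(10)) = -260464 - 1*101260 = -260464 - 101260 = -361724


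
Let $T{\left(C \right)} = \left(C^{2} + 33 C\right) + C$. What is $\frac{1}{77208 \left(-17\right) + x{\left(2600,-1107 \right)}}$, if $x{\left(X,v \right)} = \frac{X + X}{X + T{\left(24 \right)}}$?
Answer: $- \frac{499}{654954814} \approx -7.6188 \cdot 10^{-7}$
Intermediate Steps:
$T{\left(C \right)} = C^{2} + 34 C$
$x{\left(X,v \right)} = \frac{2 X}{1392 + X}$ ($x{\left(X,v \right)} = \frac{X + X}{X + 24 \left(34 + 24\right)} = \frac{2 X}{X + 24 \cdot 58} = \frac{2 X}{X + 1392} = \frac{2 X}{1392 + X}$)
$\frac{1}{77208 \left(-17\right) + x{\left(2600,-1107 \right)}} = \frac{1}{77208 \left(-17\right) + 2 \cdot 2600 \frac{1}{1392 + 2600}} = \frac{1}{-1312536 + 2 \cdot 2600 \cdot \frac{1}{3992}} = \frac{1}{-1312536 + \frac{650}{499}} = \frac{1}{- \frac{654954814}{499}} = - \frac{499}{654954814}$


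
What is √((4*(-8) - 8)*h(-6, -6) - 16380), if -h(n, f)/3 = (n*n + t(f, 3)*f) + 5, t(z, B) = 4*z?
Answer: 2*√1455 ≈ 76.289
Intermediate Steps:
h(n, f) = -15 - 12*f² - 3*n² (h(n, f) = -3*((n*n + (4*f)*f) + 5) = -3*((n² + 4*f²) + 5) = -3*(5 + n² + 4*f²) = -15 - 12*f² - 3*n²)
√((4*(-8) - 8)*h(-6, -6) - 16380) = √((4*(-8) - 8)*(-15 - 12*(-6)² - 3*(-6)²) - 16380) = √((-32 - 8)*(-15 - 12*36 - 3*36) - 16380) = √(-40*(-15 - 432 - 108) - 16380) = √(-40*(-555) - 16380) = √(22200 - 16380) = √5820 = 2*√1455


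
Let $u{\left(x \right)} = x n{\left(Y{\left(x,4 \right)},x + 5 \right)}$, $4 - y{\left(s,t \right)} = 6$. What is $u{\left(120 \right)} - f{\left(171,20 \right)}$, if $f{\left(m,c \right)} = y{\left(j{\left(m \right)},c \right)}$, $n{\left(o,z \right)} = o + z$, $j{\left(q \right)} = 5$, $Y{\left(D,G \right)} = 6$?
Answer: $15722$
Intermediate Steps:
$y{\left(s,t \right)} = -2$ ($y{\left(s,t \right)} = 4 - 6 = -2$)
$f{\left(m,c \right)} = -2$
$u{\left(x \right)} = x \left(11 + x\right)$ ($u{\left(x \right)} = x \left(6 + \left(x + 5\right)\right) = x \left(6 + \left(5 + x\right)\right) = x \left(11 + x\right)$)
$u{\left(120 \right)} - f{\left(171,20 \right)} = 120 \left(11 + 120\right) - -2 = 120 \cdot 131 + 2 = 15720 + 2 = 15722$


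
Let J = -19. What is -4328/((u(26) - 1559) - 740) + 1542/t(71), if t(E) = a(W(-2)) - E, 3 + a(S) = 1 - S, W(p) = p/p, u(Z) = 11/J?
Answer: -7660987/404151 ≈ -18.956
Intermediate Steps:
u(Z) = -11/19 (u(Z) = 11/(-19) = 11*(-1/19) = -11/19)
W(p) = 1
a(S) = -2 - S (a(S) = -3 + (1 - S) = -2 - S)
t(E) = -3 - E (t(E) = (-2 - 1*1) - E = (-2 - 1) - E = -3 - E)
-4328/((u(26) - 1559) - 740) + 1542/t(71) = -4328/((-11/19 - 1559) - 740) + 1542/(-3 - 1*71) = -4328/(-29632/19 - 740) + 1542/(-3 - 71) = -4328/(-43692/19) + 1542/(-74) = -4328*(-19/43692) + 1542*(-1/74) = 20558/10923 - 771/37 = -7660987/404151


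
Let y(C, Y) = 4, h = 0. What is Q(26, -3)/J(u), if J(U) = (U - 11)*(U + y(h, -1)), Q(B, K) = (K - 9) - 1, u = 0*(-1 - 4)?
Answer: 13/44 ≈ 0.29545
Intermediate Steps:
u = 0 (u = 0*(-5) = 0)
Q(B, K) = -10 + K (Q(B, K) = (-9 + K) - 1 = -10 + K)
J(U) = (-11 + U)*(4 + U) (J(U) = (U - 11)*(U + 4) = (-11 + U)*(4 + U))
Q(26, -3)/J(u) = (-10 - 3)/(-44 + 0² - 7*0) = -13/(-44 + 0 + 0) = -13/(-44) = -13*(-1/44) = 13/44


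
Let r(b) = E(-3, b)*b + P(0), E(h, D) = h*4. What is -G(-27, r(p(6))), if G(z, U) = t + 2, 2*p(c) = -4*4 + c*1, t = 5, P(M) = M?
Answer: -7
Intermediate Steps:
E(h, D) = 4*h
p(c) = -8 + c/2 (p(c) = (-4*4 + c*1)/2 = (-16 + c)/2 = -8 + c/2)
r(b) = -12*b (r(b) = (4*(-3))*b + 0 = -12*b + 0 = -12*b)
G(z, U) = 7 (G(z, U) = 5 + 2 = 7)
-G(-27, r(p(6))) = -1*7 = -7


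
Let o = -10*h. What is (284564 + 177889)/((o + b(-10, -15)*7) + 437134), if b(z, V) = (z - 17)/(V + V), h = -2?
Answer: 1541510/1457201 ≈ 1.0579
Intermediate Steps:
b(z, V) = (-17 + z)/(2*V) (b(z, V) = (-17 + z)/((2*V)) = (-17 + z)*(1/(2*V)) = (-17 + z)/(2*V))
o = 20 (o = -10*(-2) = 20)
(284564 + 177889)/((o + b(-10, -15)*7) + 437134) = (284564 + 177889)/((20 + ((½)*(-17 - 10)/(-15))*7) + 437134) = 462453/((20 + ((½)*(-1/15)*(-27))*7) + 437134) = 462453/((20 + (9/10)*7) + 437134) = 462453/((20 + 63/10) + 437134) = 462453/(263/10 + 437134) = 462453/(4371603/10) = 462453*(10/4371603) = 1541510/1457201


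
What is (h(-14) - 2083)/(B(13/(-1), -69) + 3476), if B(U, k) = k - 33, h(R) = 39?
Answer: -146/241 ≈ -0.60581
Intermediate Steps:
B(U, k) = -33 + k
(h(-14) - 2083)/(B(13/(-1), -69) + 3476) = (39 - 2083)/((-33 - 69) + 3476) = -2044/(-102 + 3476) = -2044/3374 = -2044*1/3374 = -146/241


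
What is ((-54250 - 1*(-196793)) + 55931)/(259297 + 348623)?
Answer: 33079/101320 ≈ 0.32648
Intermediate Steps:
((-54250 - 1*(-196793)) + 55931)/(259297 + 348623) = ((-54250 + 196793) + 55931)/607920 = (142543 + 55931)*(1/607920) = 198474*(1/607920) = 33079/101320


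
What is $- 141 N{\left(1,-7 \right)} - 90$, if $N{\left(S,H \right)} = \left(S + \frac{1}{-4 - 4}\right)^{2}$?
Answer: $- \frac{12669}{64} \approx -197.95$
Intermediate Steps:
$N{\left(S,H \right)} = \left(- \frac{1}{8} + S\right)^{2}$ ($N{\left(S,H \right)} = \left(S + \frac{1}{-8}\right)^{2} = \left(S - \frac{1}{8}\right)^{2} = \left(- \frac{1}{8} + S\right)^{2}$)
$- 141 N{\left(1,-7 \right)} - 90 = - 141 \frac{\left(-1 + 8 \cdot 1\right)^{2}}{64} - 90 = - 141 \frac{\left(-1 + 8\right)^{2}}{64} - 90 = - 141 \frac{7^{2}}{64} - 90 = - 141 \cdot \frac{1}{64} \cdot 49 - 90 = \left(-141\right) \frac{49}{64} - 90 = - \frac{6909}{64} - 90 = - \frac{12669}{64}$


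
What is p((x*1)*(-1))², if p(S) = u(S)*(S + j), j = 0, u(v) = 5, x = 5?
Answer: 625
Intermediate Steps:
p(S) = 5*S (p(S) = 5*(S + 0) = 5*S)
p((x*1)*(-1))² = (5*((5*1)*(-1)))² = (5*(5*(-1)))² = (5*(-5))² = (-25)² = 625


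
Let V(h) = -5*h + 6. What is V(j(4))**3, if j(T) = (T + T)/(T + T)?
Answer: 1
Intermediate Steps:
j(T) = 1 (j(T) = (2*T)/((2*T)) = (2*T)*(1/(2*T)) = 1)
V(h) = 6 - 5*h
V(j(4))**3 = (6 - 5*1)**3 = (6 - 5)**3 = 1**3 = 1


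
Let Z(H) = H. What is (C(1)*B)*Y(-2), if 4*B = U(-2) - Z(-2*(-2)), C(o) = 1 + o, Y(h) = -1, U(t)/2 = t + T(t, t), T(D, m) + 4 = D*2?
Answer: 12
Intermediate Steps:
T(D, m) = -4 + 2*D (T(D, m) = -4 + D*2 = -4 + 2*D)
U(t) = -8 + 6*t (U(t) = 2*(t + (-4 + 2*t)) = 2*(-4 + 3*t) = -8 + 6*t)
B = -6 (B = ((-8 + 6*(-2)) - (-2)*(-2))/4 = ((-8 - 12) - 1*4)/4 = (-20 - 4)/4 = (¼)*(-24) = -6)
(C(1)*B)*Y(-2) = ((1 + 1)*(-6))*(-1) = (2*(-6))*(-1) = -12*(-1) = 12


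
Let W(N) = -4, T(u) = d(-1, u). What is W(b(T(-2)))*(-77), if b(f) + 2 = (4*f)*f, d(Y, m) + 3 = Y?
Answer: 308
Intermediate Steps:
d(Y, m) = -3 + Y
T(u) = -4 (T(u) = -3 - 1 = -4)
b(f) = -2 + 4*f**2 (b(f) = -2 + (4*f)*f = -2 + 4*f**2)
W(b(T(-2)))*(-77) = -4*(-77) = 308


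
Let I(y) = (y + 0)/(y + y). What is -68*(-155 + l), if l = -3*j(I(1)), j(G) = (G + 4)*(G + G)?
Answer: 11458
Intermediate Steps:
I(y) = ½ (I(y) = y/((2*y)) = y*(1/(2*y)) = ½)
j(G) = 2*G*(4 + G) (j(G) = (4 + G)*(2*G) = 2*G*(4 + G))
l = -27/2 (l = -6*(4 + ½)/2 = -6*9/(2*2) = -3*9/2 = -27/2 ≈ -13.500)
-68*(-155 + l) = -68*(-155 - 27/2) = -68*(-337/2) = 11458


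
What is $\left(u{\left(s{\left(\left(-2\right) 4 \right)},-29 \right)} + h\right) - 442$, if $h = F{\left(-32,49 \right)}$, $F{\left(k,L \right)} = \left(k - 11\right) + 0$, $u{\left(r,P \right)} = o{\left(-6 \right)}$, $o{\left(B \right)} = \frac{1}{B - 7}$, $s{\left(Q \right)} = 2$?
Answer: $- \frac{6306}{13} \approx -485.08$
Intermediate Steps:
$o{\left(B \right)} = \frac{1}{-7 + B}$
$u{\left(r,P \right)} = - \frac{1}{13}$ ($u{\left(r,P \right)} = \frac{1}{-7 - 6} = \frac{1}{-13} = - \frac{1}{13}$)
$F{\left(k,L \right)} = -11 + k$ ($F{\left(k,L \right)} = \left(-11 + k\right) + 0 = -11 + k$)
$h = -43$ ($h = -11 - 32 = -43$)
$\left(u{\left(s{\left(\left(-2\right) 4 \right)},-29 \right)} + h\right) - 442 = \left(- \frac{1}{13} - 43\right) - 442 = - \frac{560}{13} - 442 = - \frac{6306}{13}$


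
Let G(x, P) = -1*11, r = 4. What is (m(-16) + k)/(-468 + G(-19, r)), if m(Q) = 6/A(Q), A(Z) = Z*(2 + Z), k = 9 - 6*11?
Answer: 6381/53648 ≈ 0.11894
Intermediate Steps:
G(x, P) = -11
k = -57 (k = 9 - 66 = -57)
m(Q) = 6/(Q*(2 + Q)) (m(Q) = 6/((Q*(2 + Q))) = 6*(1/(Q*(2 + Q))) = 6/(Q*(2 + Q)))
(m(-16) + k)/(-468 + G(-19, r)) = (6/(-16*(2 - 16)) - 57)/(-468 - 11) = (6*(-1/16)/(-14) - 57)/(-479) = (6*(-1/16)*(-1/14) - 57)*(-1/479) = (3/112 - 57)*(-1/479) = -6381/112*(-1/479) = 6381/53648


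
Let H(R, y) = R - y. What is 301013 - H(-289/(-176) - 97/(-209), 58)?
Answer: 1006774381/3344 ≈ 3.0107e+5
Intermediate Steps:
301013 - H(-289/(-176) - 97/(-209), 58) = 301013 - ((-289/(-176) - 97/(-209)) - 1*58) = 301013 - ((-289*(-1/176) - 97*(-1/209)) - 58) = 301013 - ((289/176 + 97/209) - 58) = 301013 - (7043/3344 - 58) = 301013 - 1*(-186909/3344) = 301013 + 186909/3344 = 1006774381/3344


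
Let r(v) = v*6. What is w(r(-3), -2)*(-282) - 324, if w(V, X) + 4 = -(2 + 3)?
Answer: 2214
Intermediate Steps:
r(v) = 6*v
w(V, X) = -9 (w(V, X) = -4 - (2 + 3) = -4 - 1*5 = -4 - 5 = -9)
w(r(-3), -2)*(-282) - 324 = -9*(-282) - 324 = 2538 - 324 = 2214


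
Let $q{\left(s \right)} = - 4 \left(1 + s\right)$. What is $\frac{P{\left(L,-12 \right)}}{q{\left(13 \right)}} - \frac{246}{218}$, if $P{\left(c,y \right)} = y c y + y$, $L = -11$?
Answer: $\frac{5967}{218} \approx 27.372$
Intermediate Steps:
$P{\left(c,y \right)} = y + c y^{2}$ ($P{\left(c,y \right)} = c y y + y = c y^{2} + y = y + c y^{2}$)
$q{\left(s \right)} = -4 - 4 s$
$\frac{P{\left(L,-12 \right)}}{q{\left(13 \right)}} - \frac{246}{218} = \frac{\left(-12\right) \left(1 - -132\right)}{-4 - 52} - \frac{246}{218} = \frac{\left(-12\right) \left(1 + 132\right)}{-4 - 52} - \frac{123}{109} = \frac{\left(-12\right) 133}{-56} - \frac{123}{109} = \left(-1596\right) \left(- \frac{1}{56}\right) - \frac{123}{109} = \frac{57}{2} - \frac{123}{109} = \frac{5967}{218}$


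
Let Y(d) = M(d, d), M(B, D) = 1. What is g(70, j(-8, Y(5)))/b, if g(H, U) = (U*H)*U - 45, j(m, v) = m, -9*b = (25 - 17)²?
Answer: -39915/64 ≈ -623.67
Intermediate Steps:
Y(d) = 1
b = -64/9 (b = -(25 - 17)²/9 = -⅑*8² = -⅑*64 = -64/9 ≈ -7.1111)
g(H, U) = -45 + H*U² (g(H, U) = (H*U)*U - 45 = H*U² - 45 = -45 + H*U²)
g(70, j(-8, Y(5)))/b = (-45 + 70*(-8)²)/(-64/9) = (-45 + 70*64)*(-9/64) = (-45 + 4480)*(-9/64) = 4435*(-9/64) = -39915/64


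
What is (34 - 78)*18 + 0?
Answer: -792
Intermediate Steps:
(34 - 78)*18 + 0 = -44*18 + 0 = -792 + 0 = -792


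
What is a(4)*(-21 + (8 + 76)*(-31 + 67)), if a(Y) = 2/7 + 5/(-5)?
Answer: -2145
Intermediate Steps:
a(Y) = -5/7 (a(Y) = 2*(1/7) + 5*(-1/5) = 2/7 - 1 = -5/7)
a(4)*(-21 + (8 + 76)*(-31 + 67)) = -5*(-21 + (8 + 76)*(-31 + 67))/7 = -5*(-21 + 84*36)/7 = -5*(-21 + 3024)/7 = -5/7*3003 = -2145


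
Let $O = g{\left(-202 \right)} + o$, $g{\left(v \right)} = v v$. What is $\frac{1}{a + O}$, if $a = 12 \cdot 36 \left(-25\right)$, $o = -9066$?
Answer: $\frac{1}{20938} \approx 4.776 \cdot 10^{-5}$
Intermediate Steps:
$g{\left(v \right)} = v^{2}$
$a = -10800$ ($a = 432 \left(-25\right) = -10800$)
$O = 31738$ ($O = \left(-202\right)^{2} - 9066 = 40804 - 9066 = 31738$)
$\frac{1}{a + O} = \frac{1}{-10800 + 31738} = \frac{1}{20938}$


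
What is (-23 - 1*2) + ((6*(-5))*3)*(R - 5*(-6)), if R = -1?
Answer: -2635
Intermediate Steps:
(-23 - 1*2) + ((6*(-5))*3)*(R - 5*(-6)) = (-23 - 1*2) + ((6*(-5))*3)*(-1 - 5*(-6)) = (-23 - 2) + (-30*3)*(-1 + 30) = -25 - 90*29 = -25 - 2610 = -2635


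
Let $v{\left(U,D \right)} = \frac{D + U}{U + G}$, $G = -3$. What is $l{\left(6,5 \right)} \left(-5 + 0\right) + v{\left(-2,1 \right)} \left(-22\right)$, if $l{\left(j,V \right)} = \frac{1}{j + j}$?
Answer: $- \frac{289}{60} \approx -4.8167$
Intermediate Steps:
$l{\left(j,V \right)} = \frac{1}{2 j}$
$v{\left(U,D \right)} = \frac{D + U}{-3 + U}$ ($v{\left(U,D \right)} = \frac{D + U}{U - 3} = \frac{D + U}{-3 + U}$)
$l{\left(6,5 \right)} \left(-5 + 0\right) + v{\left(-2,1 \right)} \left(-22\right) = \frac{1}{2 \cdot 6} \left(-5 + 0\right) + \frac{1 - 2}{-3 - 2} \left(-22\right) = \frac{1}{2} \cdot \frac{1}{6} \left(-5\right) + \frac{1}{-5} \left(-1\right) \left(-22\right) = \frac{1}{12} \left(-5\right) + \left(- \frac{1}{5}\right) \left(-1\right) \left(-22\right) = - \frac{5}{12} + \frac{1}{5} \left(-22\right) = - \frac{5}{12} - \frac{22}{5} = - \frac{289}{60}$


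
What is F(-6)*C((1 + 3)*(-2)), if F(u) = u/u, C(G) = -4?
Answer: -4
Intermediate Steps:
F(u) = 1
F(-6)*C((1 + 3)*(-2)) = 1*(-4) = -4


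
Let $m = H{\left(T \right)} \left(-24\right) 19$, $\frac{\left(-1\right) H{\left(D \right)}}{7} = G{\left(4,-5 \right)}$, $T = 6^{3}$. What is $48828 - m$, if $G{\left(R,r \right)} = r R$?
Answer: $112668$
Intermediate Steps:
$T = 216$
$G{\left(R,r \right)} = R r$
$H{\left(D \right)} = 140$ ($H{\left(D \right)} = - 7 \cdot 4 \left(-5\right) = \left(-7\right) \left(-20\right) = 140$)
$m = -63840$ ($m = 140 \left(-24\right) 19 = \left(-3360\right) 19 = -63840$)
$48828 - m = 48828 - -63840 = 48828 + 63840 = 112668$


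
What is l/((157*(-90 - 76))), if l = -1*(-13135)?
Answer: -13135/26062 ≈ -0.50399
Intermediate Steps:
l = 13135
l/((157*(-90 - 76))) = 13135/((157*(-90 - 76))) = 13135/((157*(-166))) = 13135/(-26062) = 13135*(-1/26062) = -13135/26062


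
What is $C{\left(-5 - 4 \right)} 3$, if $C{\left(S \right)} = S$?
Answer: $-27$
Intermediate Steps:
$C{\left(-5 - 4 \right)} 3 = \left(-5 - 4\right) 3 = \left(-9\right) 3 = -27$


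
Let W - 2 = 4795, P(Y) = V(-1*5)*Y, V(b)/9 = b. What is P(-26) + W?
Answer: 5967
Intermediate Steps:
V(b) = 9*b
P(Y) = -45*Y (P(Y) = (9*(-1*5))*Y = (9*(-5))*Y = -45*Y)
W = 4797 (W = 2 + 4795 = 4797)
P(-26) + W = -45*(-26) + 4797 = 1170 + 4797 = 5967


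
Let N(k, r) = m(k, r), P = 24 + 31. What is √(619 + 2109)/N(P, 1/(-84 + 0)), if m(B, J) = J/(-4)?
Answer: 672*√682 ≈ 17549.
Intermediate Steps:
P = 55
m(B, J) = -J/4 (m(B, J) = J*(-¼) = -J/4)
N(k, r) = -r/4
√(619 + 2109)/N(P, 1/(-84 + 0)) = √(619 + 2109)/((-1/(4*(-84 + 0)))) = √2728/((-¼/(-84))) = (2*√682)/((-¼*(-1/84))) = (2*√682)/(1/336) = (2*√682)*336 = 672*√682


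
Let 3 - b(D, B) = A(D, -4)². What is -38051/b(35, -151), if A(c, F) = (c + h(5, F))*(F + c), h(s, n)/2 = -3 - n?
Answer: 38051/1315606 ≈ 0.028923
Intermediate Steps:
h(s, n) = -6 - 2*n (h(s, n) = 2*(-3 - n) = -6 - 2*n)
A(c, F) = (F + c)*(-6 + c - 2*F) (A(c, F) = (c + (-6 - 2*F))*(F + c) = (-6 + c - 2*F)*(F + c) = (F + c)*(-6 + c - 2*F))
b(D, B) = 3 - (-8 + D² - 2*D)² (b(D, B) = 3 - (D² - 6*(-4) - 6*D - 2*(-4)² - 1*(-4)*D)² = 3 - (D² + 24 - 6*D - 2*16 + 4*D)² = 3 - (D² + 24 - 6*D - 32 + 4*D)² = 3 - (-8 + D² - 2*D)²)
-38051/b(35, -151) = -38051/(3 - (8 - 1*35² + 2*35)²) = -38051/(3 - (8 - 1*1225 + 70)²) = -38051/(3 - (8 - 1225 + 70)²) = -38051/(3 - 1*(-1147)²) = -38051/(3 - 1*1315609) = -38051/(3 - 1315609) = -38051/(-1315606) = -38051*(-1/1315606) = 38051/1315606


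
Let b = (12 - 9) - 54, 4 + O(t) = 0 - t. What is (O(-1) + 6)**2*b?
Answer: -459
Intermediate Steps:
O(t) = -4 - t (O(t) = -4 + (0 - t) = -4 - t)
b = -51 (b = 3 - 54 = -51)
(O(-1) + 6)**2*b = ((-4 - 1*(-1)) + 6)**2*(-51) = ((-4 + 1) + 6)**2*(-51) = (-3 + 6)**2*(-51) = 3**2*(-51) = 9*(-51) = -459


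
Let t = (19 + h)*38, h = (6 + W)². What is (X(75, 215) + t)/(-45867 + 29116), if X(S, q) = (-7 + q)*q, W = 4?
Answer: -49242/16751 ≈ -2.9396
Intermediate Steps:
h = 100 (h = (6 + 4)² = 10² = 100)
X(S, q) = q*(-7 + q)
t = 4522 (t = (19 + 100)*38 = 119*38 = 4522)
(X(75, 215) + t)/(-45867 + 29116) = (215*(-7 + 215) + 4522)/(-45867 + 29116) = (215*208 + 4522)/(-16751) = (44720 + 4522)*(-1/16751) = 49242*(-1/16751) = -49242/16751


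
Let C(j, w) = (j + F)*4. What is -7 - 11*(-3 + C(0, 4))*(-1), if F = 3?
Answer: 92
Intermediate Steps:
C(j, w) = 12 + 4*j (C(j, w) = (j + 3)*4 = (3 + j)*4 = 12 + 4*j)
-7 - 11*(-3 + C(0, 4))*(-1) = -7 - 11*(-3 + (12 + 4*0))*(-1) = -7 - 11*(-3 + (12 + 0))*(-1) = -7 - 11*(-3 + 12)*(-1) = -7 - 99*(-1) = -7 - 11*(-9) = -7 + 99 = 92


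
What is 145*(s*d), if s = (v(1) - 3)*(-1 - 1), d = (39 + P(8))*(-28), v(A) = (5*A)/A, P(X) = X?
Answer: 763280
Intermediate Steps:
v(A) = 5
d = -1316 (d = (39 + 8)*(-28) = 47*(-28) = -1316)
s = -4 (s = (5 - 3)*(-1 - 1) = 2*(-2) = -4)
145*(s*d) = 145*(-4*(-1316)) = 145*5264 = 763280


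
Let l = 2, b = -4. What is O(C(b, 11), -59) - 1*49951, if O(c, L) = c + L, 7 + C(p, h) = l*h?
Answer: -49995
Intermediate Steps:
C(p, h) = -7 + 2*h
O(c, L) = L + c
O(C(b, 11), -59) - 1*49951 = (-59 + (-7 + 2*11)) - 1*49951 = (-59 + (-7 + 22)) - 49951 = (-59 + 15) - 49951 = -44 - 49951 = -49995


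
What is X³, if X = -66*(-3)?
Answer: 7762392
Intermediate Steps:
X = 198
X³ = 198³ = 7762392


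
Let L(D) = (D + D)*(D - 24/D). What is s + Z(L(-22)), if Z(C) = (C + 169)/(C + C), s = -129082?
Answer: -237509791/1840 ≈ -1.2908e+5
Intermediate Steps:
L(D) = 2*D*(D - 24/D) (L(D) = (2*D)*(D - 24/D) = 2*D*(D - 24/D))
Z(C) = (169 + C)/(2*C) (Z(C) = (169 + C)/((2*C)) = (169 + C)*(1/(2*C)) = (169 + C)/(2*C))
s + Z(L(-22)) = -129082 + (169 + (-48 + 2*(-22)**2))/(2*(-48 + 2*(-22)**2)) = -129082 + (169 + (-48 + 2*484))/(2*(-48 + 2*484)) = -129082 + (169 + (-48 + 968))/(2*(-48 + 968)) = -129082 + (1/2)*(169 + 920)/920 = -129082 + (1/2)*(1/920)*1089 = -129082 + 1089/1840 = -237509791/1840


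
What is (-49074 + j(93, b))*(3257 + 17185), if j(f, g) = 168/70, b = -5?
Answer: -5015608236/5 ≈ -1.0031e+9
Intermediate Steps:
j(f, g) = 12/5 (j(f, g) = 168*(1/70) = 12/5)
(-49074 + j(93, b))*(3257 + 17185) = (-49074 + 12/5)*(3257 + 17185) = -245358/5*20442 = -5015608236/5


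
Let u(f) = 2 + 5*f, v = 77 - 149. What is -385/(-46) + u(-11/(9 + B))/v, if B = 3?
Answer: 167033/19872 ≈ 8.4054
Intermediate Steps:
v = -72
-385/(-46) + u(-11/(9 + B))/v = -385/(-46) + (2 + 5*(-11/(9 + 3)))/(-72) = -385*(-1/46) + (2 + 5*(-11/12))*(-1/72) = 385/46 + (2 + 5*(-11*1/12))*(-1/72) = 385/46 + (2 + 5*(-11/12))*(-1/72) = 385/46 + (2 - 55/12)*(-1/72) = 385/46 - 31/12*(-1/72) = 385/46 + 31/864 = 167033/19872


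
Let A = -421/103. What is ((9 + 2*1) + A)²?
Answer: 506944/10609 ≈ 47.784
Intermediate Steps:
A = -421/103 (A = -421*1/103 = -421/103 ≈ -4.0874)
((9 + 2*1) + A)² = ((9 + 2*1) - 421/103)² = ((9 + 2) - 421/103)² = (11 - 421/103)² = (712/103)² = 506944/10609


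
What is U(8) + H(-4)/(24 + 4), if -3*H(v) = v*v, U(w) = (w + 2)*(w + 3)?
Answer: 2306/21 ≈ 109.81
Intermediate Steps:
U(w) = (2 + w)*(3 + w)
H(v) = -v²/3 (H(v) = -v*v/3 = -v²/3)
U(8) + H(-4)/(24 + 4) = (6 + 8² + 5*8) + (-⅓*(-4)²)/(24 + 4) = (6 + 64 + 40) + (-⅓*16)/28 = 110 + (1/28)*(-16/3) = 110 - 4/21 = 2306/21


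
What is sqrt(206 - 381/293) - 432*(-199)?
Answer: 85968 + sqrt(17573261)/293 ≈ 85982.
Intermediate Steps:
sqrt(206 - 381/293) - 432*(-199) = sqrt(206 - 381*1/293) + 85968 = sqrt(206 - 381/293) + 85968 = sqrt(59977/293) + 85968 = sqrt(17573261)/293 + 85968 = 85968 + sqrt(17573261)/293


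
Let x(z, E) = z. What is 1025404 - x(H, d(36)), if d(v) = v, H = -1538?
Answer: 1026942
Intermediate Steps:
1025404 - x(H, d(36)) = 1025404 - 1*(-1538) = 1025404 + 1538 = 1026942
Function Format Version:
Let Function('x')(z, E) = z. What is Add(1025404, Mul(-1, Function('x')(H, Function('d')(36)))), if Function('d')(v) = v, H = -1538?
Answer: 1026942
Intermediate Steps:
Add(1025404, Mul(-1, Function('x')(H, Function('d')(36)))) = Add(1025404, Mul(-1, -1538)) = Add(1025404, 1538) = 1026942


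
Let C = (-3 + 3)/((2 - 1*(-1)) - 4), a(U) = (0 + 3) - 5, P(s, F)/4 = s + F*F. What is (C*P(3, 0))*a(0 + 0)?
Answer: 0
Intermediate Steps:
P(s, F) = 4*s + 4*F**2 (P(s, F) = 4*(s + F*F) = 4*(s + F**2) = 4*s + 4*F**2)
a(U) = -2 (a(U) = 3 - 5 = -2)
C = 0 (C = 0/((2 + 1) - 4) = 0/(3 - 4) = 0/(-1) = 0*(-1) = 0)
(C*P(3, 0))*a(0 + 0) = (0*(4*3 + 4*0**2))*(-2) = (0*(12 + 4*0))*(-2) = (0*(12 + 0))*(-2) = (0*12)*(-2) = 0*(-2) = 0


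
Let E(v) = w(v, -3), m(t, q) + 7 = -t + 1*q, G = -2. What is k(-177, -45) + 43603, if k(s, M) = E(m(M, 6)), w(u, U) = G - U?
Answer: 43604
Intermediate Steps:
m(t, q) = -7 + q - t (m(t, q) = -7 + (-t + 1*q) = -7 + (-t + q) = -7 + (q - t) = -7 + q - t)
w(u, U) = -2 - U
E(v) = 1 (E(v) = -2 - 1*(-3) = -2 + 3 = 1)
k(s, M) = 1
k(-177, -45) + 43603 = 1 + 43603 = 43604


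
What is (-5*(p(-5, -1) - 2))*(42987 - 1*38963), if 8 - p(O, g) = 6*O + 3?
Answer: -663960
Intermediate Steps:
p(O, g) = 5 - 6*O (p(O, g) = 8 - (6*O + 3) = 8 - (3 + 6*O) = 8 + (-3 - 6*O) = 5 - 6*O)
(-5*(p(-5, -1) - 2))*(42987 - 1*38963) = (-5*((5 - 6*(-5)) - 2))*(42987 - 1*38963) = (-5*((5 + 30) - 2))*(42987 - 38963) = -5*(35 - 2)*4024 = -5*33*4024 = -165*4024 = -663960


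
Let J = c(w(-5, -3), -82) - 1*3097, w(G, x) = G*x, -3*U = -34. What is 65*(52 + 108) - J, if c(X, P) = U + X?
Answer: 40412/3 ≈ 13471.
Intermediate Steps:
U = 34/3 (U = -⅓*(-34) = 34/3 ≈ 11.333)
c(X, P) = 34/3 + X
J = -9212/3 (J = (34/3 - 5*(-3)) - 1*3097 = (34/3 + 15) - 3097 = 79/3 - 3097 = -9212/3 ≈ -3070.7)
65*(52 + 108) - J = 65*(52 + 108) - 1*(-9212/3) = 65*160 + 9212/3 = 10400 + 9212/3 = 40412/3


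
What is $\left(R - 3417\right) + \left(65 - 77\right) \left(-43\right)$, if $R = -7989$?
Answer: $-10890$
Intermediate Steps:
$\left(R - 3417\right) + \left(65 - 77\right) \left(-43\right) = \left(-7989 - 3417\right) + \left(65 - 77\right) \left(-43\right) = -11406 - -516 = -11406 + 516 = -10890$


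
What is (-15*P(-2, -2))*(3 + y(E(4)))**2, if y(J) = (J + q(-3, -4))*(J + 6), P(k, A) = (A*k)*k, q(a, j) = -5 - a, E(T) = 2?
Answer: 1080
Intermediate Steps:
P(k, A) = A*k**2
y(J) = (-2 + J)*(6 + J) (y(J) = (J + (-5 - 1*(-3)))*(J + 6) = (J + (-5 + 3))*(6 + J) = (J - 2)*(6 + J) = (-2 + J)*(6 + J))
(-15*P(-2, -2))*(3 + y(E(4)))**2 = (-(-30)*(-2)**2)*(3 + (-12 + 2**2 + 4*2))**2 = (-(-30)*4)*(3 + (-12 + 4 + 8))**2 = (-15*(-8))*(3 + 0)**2 = 120*3**2 = 120*9 = 1080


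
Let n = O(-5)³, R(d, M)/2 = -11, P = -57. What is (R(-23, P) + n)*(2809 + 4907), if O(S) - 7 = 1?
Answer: 3780840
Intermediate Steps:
R(d, M) = -22 (R(d, M) = 2*(-11) = -22)
O(S) = 8 (O(S) = 7 + 1 = 8)
n = 512 (n = 8³ = 512)
(R(-23, P) + n)*(2809 + 4907) = (-22 + 512)*(2809 + 4907) = 490*7716 = 3780840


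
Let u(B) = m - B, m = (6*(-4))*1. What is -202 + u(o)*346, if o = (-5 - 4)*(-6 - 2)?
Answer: -33418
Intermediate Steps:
o = 72 (o = -9*(-8) = 72)
m = -24 (m = -24*1 = -24)
u(B) = -24 - B
-202 + u(o)*346 = -202 + (-24 - 1*72)*346 = -202 + (-24 - 72)*346 = -202 - 96*346 = -202 - 33216 = -33418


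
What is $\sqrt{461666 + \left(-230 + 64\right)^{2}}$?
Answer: $3 \sqrt{54358} \approx 699.44$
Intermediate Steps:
$\sqrt{461666 + \left(-230 + 64\right)^{2}} = \sqrt{461666 + \left(-166\right)^{2}} = \sqrt{461666 + 27556} = \sqrt{489222} = 3 \sqrt{54358}$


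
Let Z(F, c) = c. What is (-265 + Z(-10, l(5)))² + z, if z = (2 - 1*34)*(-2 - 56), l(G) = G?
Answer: 69456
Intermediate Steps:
z = 1856 (z = (2 - 34)*(-58) = -32*(-58) = 1856)
(-265 + Z(-10, l(5)))² + z = (-265 + 5)² + 1856 = (-260)² + 1856 = 67600 + 1856 = 69456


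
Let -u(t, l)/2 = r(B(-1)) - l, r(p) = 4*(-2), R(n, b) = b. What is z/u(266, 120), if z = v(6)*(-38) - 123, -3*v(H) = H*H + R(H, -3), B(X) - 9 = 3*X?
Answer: 295/256 ≈ 1.1523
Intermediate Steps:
B(X) = 9 + 3*X
v(H) = 1 - H**2/3 (v(H) = -(H*H - 3)/3 = -(H**2 - 3)/3 = -(-3 + H**2)/3 = 1 - H**2/3)
r(p) = -8
u(t, l) = 16 + 2*l (u(t, l) = -2*(-8 - l) = 16 + 2*l)
z = 295 (z = (1 - 1/3*6**2)*(-38) - 123 = (1 - 1/3*36)*(-38) - 123 = (1 - 12)*(-38) - 123 = -11*(-38) - 123 = 418 - 123 = 295)
z/u(266, 120) = 295/(16 + 2*120) = 295/(16 + 240) = 295/256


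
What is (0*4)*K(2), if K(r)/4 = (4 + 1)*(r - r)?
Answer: 0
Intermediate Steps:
K(r) = 0 (K(r) = 4*((4 + 1)*(r - r)) = 4*(5*0) = 4*0 = 0)
(0*4)*K(2) = (0*4)*0 = 0*0 = 0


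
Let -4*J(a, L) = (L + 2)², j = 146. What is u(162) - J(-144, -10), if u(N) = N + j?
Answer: 324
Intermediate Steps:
u(N) = 146 + N (u(N) = N + 146 = 146 + N)
J(a, L) = -(2 + L)²/4 (J(a, L) = -(L + 2)²/4 = -(2 + L)²/4)
u(162) - J(-144, -10) = (146 + 162) - (-1)*(2 - 10)²/4 = 308 - (-1)*(-8)²/4 = 308 - (-1)*64/4 = 308 - 1*(-16) = 308 + 16 = 324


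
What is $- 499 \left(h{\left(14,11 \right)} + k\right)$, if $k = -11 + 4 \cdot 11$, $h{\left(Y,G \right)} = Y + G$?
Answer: $-28942$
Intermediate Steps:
$h{\left(Y,G \right)} = G + Y$
$k = 33$ ($k = -11 + 44 = 33$)
$- 499 \left(h{\left(14,11 \right)} + k\right) = - 499 \left(\left(11 + 14\right) + 33\right) = - 499 \left(25 + 33\right) = \left(-499\right) 58 = -28942$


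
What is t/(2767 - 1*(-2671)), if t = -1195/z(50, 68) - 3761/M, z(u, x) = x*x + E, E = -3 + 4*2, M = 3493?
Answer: -10791902/43963774743 ≈ -0.00024547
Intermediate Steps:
E = 5 (E = -3 + 8 = 5)
z(u, x) = 5 + x² (z(u, x) = x*x + 5 = x² + 5 = 5 + x²)
t = -21583804/16169097 (t = -1195/(5 + 68²) - 3761/3493 = -1195/(5 + 4624) - 3761*1/3493 = -1195/4629 - 3761/3493 = -21583804/16169097 ≈ -1.3349)
t/(2767 - 1*(-2671)) = -21583804/(16169097*(2767 - 1*(-2671))) = -21583804/(16169097*(2767 + 2671)) = -21583804/16169097/5438 = -21583804/16169097*1/5438 = -10791902/43963774743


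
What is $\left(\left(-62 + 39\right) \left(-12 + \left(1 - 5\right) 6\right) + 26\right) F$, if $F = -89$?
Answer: $-76006$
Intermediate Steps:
$\left(\left(-62 + 39\right) \left(-12 + \left(1 - 5\right) 6\right) + 26\right) F = \left(\left(-62 + 39\right) \left(-12 + \left(1 - 5\right) 6\right) + 26\right) \left(-89\right) = \left(- 23 \left(-12 - 24\right) + 26\right) \left(-89\right) = \left(\left(-23\right) \left(-36\right) + 26\right) \left(-89\right) = \left(828 + 26\right) \left(-89\right) = 854 \left(-89\right) = -76006$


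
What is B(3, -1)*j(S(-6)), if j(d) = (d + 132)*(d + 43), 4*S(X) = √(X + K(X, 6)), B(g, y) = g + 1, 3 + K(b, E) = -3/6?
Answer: 181613/8 + 175*I*√38/2 ≈ 22702.0 + 539.39*I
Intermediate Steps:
K(b, E) = -7/2 (K(b, E) = -3 - 3/6 = -3 - 3*⅙ = -3 - ½ = -7/2)
B(g, y) = 1 + g
S(X) = √(-7/2 + X)/4 (S(X) = √(X - 7/2)/4 = √(-7/2 + X)/4)
j(d) = (43 + d)*(132 + d) (j(d) = (132 + d)*(43 + d) = (43 + d)*(132 + d))
B(3, -1)*j(S(-6)) = (1 + 3)*(5676 + (√(-14 + 4*(-6))/8)² + 175*(√(-14 + 4*(-6))/8)) = 4*(5676 + (√(-14 - 24)/8)² + 175*(√(-14 - 24)/8)) = 4*(5676 + (√(-38)/8)² + 175*(√(-38)/8)) = 4*(5676 + ((I*√38)/8)² + 175*((I*√38)/8)) = 4*(5676 + (I*√38/8)² + 175*(I*√38/8)) = 4*(5676 - 19/32 + 175*I*√38/8) = 4*(181613/32 + 175*I*√38/8) = 181613/8 + 175*I*√38/2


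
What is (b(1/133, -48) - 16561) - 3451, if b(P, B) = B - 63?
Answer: -20123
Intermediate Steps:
b(P, B) = -63 + B
(b(1/133, -48) - 16561) - 3451 = ((-63 - 48) - 16561) - 3451 = (-111 - 16561) - 3451 = -16672 - 3451 = -20123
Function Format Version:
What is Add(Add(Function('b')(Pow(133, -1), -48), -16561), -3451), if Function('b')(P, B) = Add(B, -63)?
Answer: -20123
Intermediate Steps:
Function('b')(P, B) = Add(-63, B)
Add(Add(Function('b')(Pow(133, -1), -48), -16561), -3451) = Add(Add(Add(-63, -48), -16561), -3451) = Add(Add(-111, -16561), -3451) = Add(-16672, -3451) = -20123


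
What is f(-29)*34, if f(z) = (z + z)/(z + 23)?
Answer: 986/3 ≈ 328.67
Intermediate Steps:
f(z) = 2*z/(23 + z) (f(z) = (2*z)/(23 + z) = 2*z/(23 + z))
f(-29)*34 = (2*(-29)/(23 - 29))*34 = (2*(-29)/(-6))*34 = (2*(-29)*(-⅙))*34 = (29/3)*34 = 986/3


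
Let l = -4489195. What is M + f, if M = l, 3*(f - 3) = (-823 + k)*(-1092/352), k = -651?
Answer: -17950671/4 ≈ -4.4877e+6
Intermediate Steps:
f = 6109/4 (f = 3 + ((-823 - 651)*(-1092/352))/3 = 3 + (-(-1609608)/352)/3 = 3 + (-1474*(-273/88))/3 = 3 + (⅓)*(18291/4) = 3 + 6097/4 = 6109/4 ≈ 1527.3)
M = -4489195
M + f = -4489195 + 6109/4 = -17950671/4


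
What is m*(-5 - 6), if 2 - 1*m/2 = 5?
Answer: 66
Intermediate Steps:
m = -6 (m = 4 - 2*5 = 4 - 10 = -6)
m*(-5 - 6) = -6*(-5 - 6) = -6*(-11) = 66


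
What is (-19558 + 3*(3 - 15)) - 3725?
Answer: -23319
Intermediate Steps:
(-19558 + 3*(3 - 15)) - 3725 = (-19558 + 3*(-12)) - 3725 = (-19558 - 36) - 3725 = -19594 - 3725 = -23319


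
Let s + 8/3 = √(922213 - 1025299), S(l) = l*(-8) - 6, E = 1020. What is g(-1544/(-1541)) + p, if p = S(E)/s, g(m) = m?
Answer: 867296608/714899179 + 110241*I*√11454/463919 ≈ 1.2132 + 25.432*I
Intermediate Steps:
S(l) = -6 - 8*l (S(l) = -8*l - 6 = -6 - 8*l)
s = -8/3 + 3*I*√11454 (s = -8/3 + √(922213 - 1025299) = -8/3 + √(-103086) = -8/3 + 3*I*√11454 ≈ -2.6667 + 321.07*I)
p = -8166/(-8/3 + 3*I*√11454) (p = (-6 - 8*1020)/(-8/3 + 3*I*√11454) = (-6 - 8160)/(-8/3 + 3*I*√11454) = -8166/(-8/3 + 3*I*√11454) ≈ 0.21123 + 25.432*I)
g(-1544/(-1541)) + p = -1544/(-1541) + (97992/463919 + 110241*I*√11454/463919) = -1544*(-1/1541) + (97992/463919 + 110241*I*√11454/463919) = 1544/1541 + (97992/463919 + 110241*I*√11454/463919) = 867296608/714899179 + 110241*I*√11454/463919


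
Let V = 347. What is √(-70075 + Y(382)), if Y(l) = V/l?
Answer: I*√10225491746/382 ≈ 264.72*I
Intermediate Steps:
Y(l) = 347/l
√(-70075 + Y(382)) = √(-70075 + 347/382) = √(-26768303/382) = I*√10225491746/382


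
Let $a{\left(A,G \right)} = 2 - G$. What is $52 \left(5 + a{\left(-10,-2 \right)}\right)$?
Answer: $468$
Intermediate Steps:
$52 \left(5 + a{\left(-10,-2 \right)}\right) = 52 \left(5 + \left(2 - -2\right)\right) = 52 \left(5 + \left(2 + 2\right)\right) = 52 \left(5 + 4\right) = 52 \cdot 9 = 468$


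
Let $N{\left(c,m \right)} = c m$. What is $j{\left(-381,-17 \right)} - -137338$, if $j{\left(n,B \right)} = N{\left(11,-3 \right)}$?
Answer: $137305$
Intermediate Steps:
$j{\left(n,B \right)} = -33$ ($j{\left(n,B \right)} = 11 \left(-3\right) = -33$)
$j{\left(-381,-17 \right)} - -137338 = -33 - -137338 = -33 + 137338 = 137305$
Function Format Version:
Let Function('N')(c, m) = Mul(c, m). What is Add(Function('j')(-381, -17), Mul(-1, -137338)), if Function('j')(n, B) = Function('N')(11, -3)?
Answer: 137305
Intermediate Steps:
Function('j')(n, B) = -33 (Function('j')(n, B) = Mul(11, -3) = -33)
Add(Function('j')(-381, -17), Mul(-1, -137338)) = Add(-33, Mul(-1, -137338)) = Add(-33, 137338) = 137305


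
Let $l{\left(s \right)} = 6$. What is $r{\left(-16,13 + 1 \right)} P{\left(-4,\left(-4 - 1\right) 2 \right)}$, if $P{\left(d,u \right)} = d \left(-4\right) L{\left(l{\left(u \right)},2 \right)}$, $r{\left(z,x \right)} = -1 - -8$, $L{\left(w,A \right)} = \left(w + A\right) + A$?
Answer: $1120$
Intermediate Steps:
$L{\left(w,A \right)} = w + 2 A$ ($L{\left(w,A \right)} = \left(A + w\right) + A = w + 2 A$)
$r{\left(z,x \right)} = 7$ ($r{\left(z,x \right)} = -1 + 8 = 7$)
$P{\left(d,u \right)} = - 40 d$ ($P{\left(d,u \right)} = d \left(-4\right) \left(6 + 2 \cdot 2\right) = - 4 d \left(6 + 4\right) = - 4 d 10 = - 40 d$)
$r{\left(-16,13 + 1 \right)} P{\left(-4,\left(-4 - 1\right) 2 \right)} = 7 \left(\left(-40\right) \left(-4\right)\right) = 7 \cdot 160 = 1120$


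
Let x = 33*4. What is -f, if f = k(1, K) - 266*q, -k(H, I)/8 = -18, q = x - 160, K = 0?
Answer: -7592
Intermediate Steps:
x = 132
q = -28 (q = 132 - 160 = -28)
k(H, I) = 144 (k(H, I) = -8*(-18) = 144)
f = 7592 (f = 144 - 266*(-28) = 144 + 7448 = 7592)
-f = -1*7592 = -7592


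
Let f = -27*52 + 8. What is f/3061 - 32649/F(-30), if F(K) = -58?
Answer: 99857621/177538 ≈ 562.46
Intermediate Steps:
f = -1396 (f = -1404 + 8 = -1396)
f/3061 - 32649/F(-30) = -1396/3061 - 32649/(-58) = -1396*1/3061 - 32649*(-1/58) = -1396/3061 + 32649/58 = 99857621/177538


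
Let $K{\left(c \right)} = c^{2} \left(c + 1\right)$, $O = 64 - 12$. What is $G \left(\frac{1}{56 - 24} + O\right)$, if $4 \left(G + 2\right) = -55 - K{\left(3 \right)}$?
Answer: $- \frac{164835}{128} \approx -1287.8$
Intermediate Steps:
$O = 52$
$K{\left(c \right)} = c^{2} \left(1 + c\right)$
$G = - \frac{99}{4}$ ($G = -2 + \frac{-55 - 3^{2} \left(1 + 3\right)}{4} = -2 + \frac{-55 - 9 \cdot 4}{4} = -2 + \frac{-55 - 36}{4} = -2 + \frac{1}{4} \left(-91\right) = -2 - \frac{91}{4} = - \frac{99}{4} \approx -24.75$)
$G \left(\frac{1}{56 - 24} + O\right) = - \frac{99 \left(\frac{1}{56 - 24} + 52\right)}{4} = - \frac{99 \left(\frac{1}{32} + 52\right)}{4} = \left(- \frac{99}{4}\right) \frac{1665}{32} = - \frac{164835}{128}$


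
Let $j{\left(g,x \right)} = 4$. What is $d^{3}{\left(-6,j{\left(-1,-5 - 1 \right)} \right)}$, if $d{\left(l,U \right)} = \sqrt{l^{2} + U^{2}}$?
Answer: $104 \sqrt{13} \approx 374.98$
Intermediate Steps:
$d{\left(l,U \right)} = \sqrt{U^{2} + l^{2}}$
$d^{3}{\left(-6,j{\left(-1,-5 - 1 \right)} \right)} = \left(\sqrt{4^{2} + \left(-6\right)^{2}}\right)^{3} = \left(\sqrt{16 + 36}\right)^{3} = \left(\sqrt{52}\right)^{3} = \left(2 \sqrt{13}\right)^{3} = 104 \sqrt{13}$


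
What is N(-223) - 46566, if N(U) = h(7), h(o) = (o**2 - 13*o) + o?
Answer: -46601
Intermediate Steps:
h(o) = o**2 - 12*o
N(U) = -35 (N(U) = 7*(-12 + 7) = 7*(-5) = -35)
N(-223) - 46566 = -35 - 46566 = -46601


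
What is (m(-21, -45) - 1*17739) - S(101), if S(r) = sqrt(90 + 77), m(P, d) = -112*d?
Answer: -12699 - sqrt(167) ≈ -12712.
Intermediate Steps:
S(r) = sqrt(167)
(m(-21, -45) - 1*17739) - S(101) = (-112*(-45) - 1*17739) - sqrt(167) = (5040 - 17739) - sqrt(167) = -12699 - sqrt(167)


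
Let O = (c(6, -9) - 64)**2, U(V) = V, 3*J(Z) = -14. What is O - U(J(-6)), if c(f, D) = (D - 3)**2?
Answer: 19214/3 ≈ 6404.7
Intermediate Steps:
c(f, D) = (-3 + D)**2
J(Z) = -14/3 (J(Z) = (1/3)*(-14) = -14/3)
O = 6400 (O = ((-3 - 9)**2 - 64)**2 = ((-12)**2 - 64)**2 = (144 - 64)**2 = 80**2 = 6400)
O - U(J(-6)) = 6400 - 1*(-14/3) = 6400 + 14/3 = 19214/3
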